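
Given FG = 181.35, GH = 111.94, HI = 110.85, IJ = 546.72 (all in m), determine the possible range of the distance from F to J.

The maximum is all hops collinear in one direction: 181.35 + 111.94 + 110.85 + 546.72 = 950.86.
The longest hop is 546.72; the others sum to 404.14. Folding the others back against it leaves at least 546.72 − 404.14 = 142.58.

142.58 ≤ FJ ≤ 950.86 m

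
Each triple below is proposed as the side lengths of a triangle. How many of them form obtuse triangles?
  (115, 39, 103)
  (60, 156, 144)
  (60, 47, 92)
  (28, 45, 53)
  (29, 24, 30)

2

(115,39,103): 39²+103² = 12130 < 13225 = 115² → obtuse
(60,156,144): 60²+144² = 24336 = 156² → right
(60,47,92): 47²+60² = 5809 < 8464 = 92² → obtuse
(28,45,53): 28²+45² = 2809 = 53² → right
(29,24,30): 24²+29² = 1417 > 900 = 30² → acute
2 of the 5 are obtuse.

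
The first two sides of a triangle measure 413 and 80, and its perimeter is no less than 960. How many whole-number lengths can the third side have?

Triangle inequality: 333 < x < 493. Perimeter ≥ 960 gives x ≥ 960 − 413 − 80 = 467.
So 467 ≤ x < 493; integers 467 through 492: 26 values.

26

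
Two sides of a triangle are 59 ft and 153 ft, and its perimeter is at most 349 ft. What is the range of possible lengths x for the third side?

94 < x ≤ 137 ft

Triangle inequality alone gives 94 < x < 212.
The perimeter condition gives x ≤ 349 − 59 − 153 = 137.
Intersecting the two: 94 < x ≤ 137.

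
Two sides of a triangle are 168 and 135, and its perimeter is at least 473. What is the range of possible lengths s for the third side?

Triangle inequality alone gives 33 < s < 303.
The perimeter condition gives s ≥ 473 − 168 − 135 = 170.
Intersecting the two: 170 ≤ s < 303.

170 ≤ s < 303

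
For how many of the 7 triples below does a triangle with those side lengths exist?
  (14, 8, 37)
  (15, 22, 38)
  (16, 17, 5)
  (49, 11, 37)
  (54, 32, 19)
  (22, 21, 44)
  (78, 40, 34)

(8,14,37): 8+14 ≤ 37 → not valid
(15,22,38): 15+22 ≤ 38 → not valid
(5,16,17): 5+16 > 17 → valid
(11,37,49): 11+37 ≤ 49 → not valid
(19,32,54): 19+32 ≤ 54 → not valid
(21,22,44): 21+22 ≤ 44 → not valid
(34,40,78): 34+40 ≤ 78 → not valid
1 of the 7 triples forms a triangle.

1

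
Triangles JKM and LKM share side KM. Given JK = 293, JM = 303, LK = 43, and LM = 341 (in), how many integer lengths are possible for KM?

85

From triangle JKM: 10 < KM < 596.
From triangle LKM: 298 < KM < 384.
Intersection: 298 < KM < 384, so integers 299 through 383: 85 values.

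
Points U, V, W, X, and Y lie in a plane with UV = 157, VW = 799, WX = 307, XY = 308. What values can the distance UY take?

27 ≤ UY ≤ 1571

The maximum is all hops collinear in one direction: 157 + 799 + 307 + 308 = 1571.
The longest hop is 799; the others sum to 772. Folding the others back against it leaves at least 799 − 772 = 27.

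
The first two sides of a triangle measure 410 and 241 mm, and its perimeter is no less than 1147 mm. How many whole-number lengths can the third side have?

Triangle inequality: 169 < x < 651. Perimeter ≥ 1147 gives x ≥ 1147 − 410 − 241 = 496.
So 496 ≤ x < 651; integers 496 through 650: 155 values.

155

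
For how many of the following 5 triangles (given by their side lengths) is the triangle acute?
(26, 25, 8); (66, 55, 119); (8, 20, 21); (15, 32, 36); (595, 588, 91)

(26,25,8): 8²+25² = 689 > 676 = 26² → acute
(66,55,119): 55²+66² = 7381 < 14161 = 119² → obtuse
(8,20,21): 8²+20² = 464 > 441 = 21² → acute
(15,32,36): 15²+32² = 1249 < 1296 = 36² → obtuse
(595,588,91): 91²+588² = 354025 = 595² → right
2 of the 5 are acute.

2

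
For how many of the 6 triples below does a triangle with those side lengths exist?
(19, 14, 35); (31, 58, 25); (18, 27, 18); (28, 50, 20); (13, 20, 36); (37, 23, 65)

(14,19,35): 14+19 ≤ 35 → not valid
(25,31,58): 25+31 ≤ 58 → not valid
(18,18,27): 18+18 > 27 → valid
(20,28,50): 20+28 ≤ 50 → not valid
(13,20,36): 13+20 ≤ 36 → not valid
(23,37,65): 23+37 ≤ 65 → not valid
1 of the 6 triples forms a triangle.

1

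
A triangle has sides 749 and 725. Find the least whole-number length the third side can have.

The third side must be strictly greater than |749 − 725| = 24.
The smallest integer above 24 is 25.

25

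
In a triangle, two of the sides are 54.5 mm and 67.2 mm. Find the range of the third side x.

12.7 < x < 121.7

By the triangle inequality, x must be less than 54.5 + 67.2 = 121.7 and greater than |54.5 − 67.2| = 12.7.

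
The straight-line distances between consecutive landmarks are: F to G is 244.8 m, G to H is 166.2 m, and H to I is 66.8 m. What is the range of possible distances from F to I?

The maximum is all hops collinear in one direction: 244.8 + 166.2 + 66.8 = 477.8.
The longest hop is 244.8; the others sum to 233.0. Folding the others back against it leaves at least 244.8 − 233.0 = 11.8.

11.8 ≤ FI ≤ 477.8 m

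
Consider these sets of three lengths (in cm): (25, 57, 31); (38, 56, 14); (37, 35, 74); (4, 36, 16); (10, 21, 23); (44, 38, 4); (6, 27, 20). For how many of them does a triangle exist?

1

(25,31,57): 25+31 ≤ 57 → not valid
(14,38,56): 14+38 ≤ 56 → not valid
(35,37,74): 35+37 ≤ 74 → not valid
(4,16,36): 4+16 ≤ 36 → not valid
(10,21,23): 10+21 > 23 → valid
(4,38,44): 4+38 ≤ 44 → not valid
(6,20,27): 6+20 ≤ 27 → not valid
1 of the 7 triples forms a triangle.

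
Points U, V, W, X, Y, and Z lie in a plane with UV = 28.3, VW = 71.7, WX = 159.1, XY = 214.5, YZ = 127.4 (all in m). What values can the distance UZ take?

0 ≤ UZ ≤ 601.0 m

The maximum is all hops collinear in one direction: 28.3 + 71.7 + 159.1 + 214.5 + 127.4 = 601.0.
The longest hop is 214.5; the others sum to 386.5. Since 214.5 ≤ 386.5, the path can fold back on itself completely, so the minimum distance is 0.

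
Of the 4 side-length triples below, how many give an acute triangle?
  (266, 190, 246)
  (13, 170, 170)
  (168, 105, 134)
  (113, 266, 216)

3

(266,190,246): 190²+246² = 96616 > 70756 = 266² → acute
(13,170,170): 13²+170² = 29069 > 28900 = 170² → acute
(168,105,134): 105²+134² = 28981 > 28224 = 168² → acute
(113,266,216): 113²+216² = 59425 < 70756 = 266² → obtuse
3 of the 4 are acute.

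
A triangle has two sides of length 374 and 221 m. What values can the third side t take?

153 < t < 595 (m)

By the triangle inequality, t must be less than 374 + 221 = 595 and greater than |374 − 221| = 153.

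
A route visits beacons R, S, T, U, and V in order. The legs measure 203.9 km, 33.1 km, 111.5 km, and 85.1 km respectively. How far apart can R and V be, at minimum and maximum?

0 ≤ RV ≤ 433.6 km

The maximum is all hops collinear in one direction: 203.9 + 33.1 + 111.5 + 85.1 = 433.6.
The longest hop is 203.9; the others sum to 229.7. Since 203.9 ≤ 229.7, the path can fold back on itself completely, so the minimum distance is 0.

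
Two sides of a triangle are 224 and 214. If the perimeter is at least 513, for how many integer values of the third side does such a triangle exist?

Triangle inequality: 10 < x < 438. Perimeter ≥ 513 gives x ≥ 513 − 224 − 214 = 75.
So 75 ≤ x < 438; integers 75 through 437: 363 values.

363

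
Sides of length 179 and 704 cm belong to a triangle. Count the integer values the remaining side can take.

357

The third side lies in the open interval (525, 883).
Integers from 526 to 882 inclusive: 882 − 526 + 1 = 357.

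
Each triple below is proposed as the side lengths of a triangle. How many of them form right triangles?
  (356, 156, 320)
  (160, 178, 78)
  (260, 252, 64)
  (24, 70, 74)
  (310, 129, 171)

4

(356,156,320): 156²+320² = 126736 = 356² → right
(160,178,78): 78²+160² = 31684 = 178² → right
(260,252,64): 64²+252² = 67600 = 260² → right
(24,70,74): 24²+70² = 5476 = 74² → right
(310,129,171): 129+171 ≤ 310, not a triangle
4 of the 5 are right.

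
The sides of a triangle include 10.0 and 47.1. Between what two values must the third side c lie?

By the triangle inequality, c must be less than 10.0 + 47.1 = 57.1 and greater than |10.0 − 47.1| = 37.1.

37.1 < c < 57.1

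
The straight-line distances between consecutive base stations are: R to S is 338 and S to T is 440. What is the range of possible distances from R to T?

By the triangle inequality, |338 − 440| ≤ RT ≤ 338 + 440.

102 ≤ RT ≤ 778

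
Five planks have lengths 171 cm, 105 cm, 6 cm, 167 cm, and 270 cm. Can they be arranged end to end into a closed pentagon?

A pentagon exists iff every side is shorter than the sum of the others — equivalently, the longest side is less than the sum of the rest.
Longest side 270 < 449 (sum of the remaining 4), so yes.

Yes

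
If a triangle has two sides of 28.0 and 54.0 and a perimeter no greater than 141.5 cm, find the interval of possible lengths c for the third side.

26.0 < c ≤ 59.5

Triangle inequality alone gives 26.0 < c < 82.0.
The perimeter condition gives c ≤ 141.5 − 28.0 − 54.0 = 59.5.
Intersecting the two: 26.0 < c ≤ 59.5.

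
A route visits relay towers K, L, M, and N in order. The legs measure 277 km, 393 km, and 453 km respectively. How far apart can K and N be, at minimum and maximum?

0 ≤ KN ≤ 1123 km

The maximum is all hops collinear in one direction: 277 + 393 + 453 = 1123.
The longest hop is 453; the others sum to 670. Since 453 ≤ 670, the path can fold back on itself completely, so the minimum distance is 0.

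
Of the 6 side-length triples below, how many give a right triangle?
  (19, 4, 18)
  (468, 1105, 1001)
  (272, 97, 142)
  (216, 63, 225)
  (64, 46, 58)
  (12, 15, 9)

3

(19,4,18): 4²+18² = 340 < 361 = 19² → obtuse
(468,1105,1001): 468²+1001² = 1221025 = 1105² → right
(272,97,142): 97+142 ≤ 272, not a triangle
(216,63,225): 63²+216² = 50625 = 225² → right
(64,46,58): 46²+58² = 5480 > 4096 = 64² → acute
(12,15,9): 9²+12² = 225 = 15² → right
3 of the 6 are right.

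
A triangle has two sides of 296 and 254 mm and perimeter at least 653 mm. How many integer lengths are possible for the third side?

447

Triangle inequality: 42 < x < 550. Perimeter ≥ 653 gives x ≥ 653 − 296 − 254 = 103.
So 103 ≤ x < 550; integers 103 through 549: 447 values.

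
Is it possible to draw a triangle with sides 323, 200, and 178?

Yes

The longest side is 323, and the other two sum to 378.
Since 378 > 323, the triangle inequality holds.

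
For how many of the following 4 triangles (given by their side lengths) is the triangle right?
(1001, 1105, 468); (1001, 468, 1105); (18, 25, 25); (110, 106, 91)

(1001,1105,468): 468²+1001² = 1221025 = 1105² → right
(1001,468,1105): 468²+1001² = 1221025 = 1105² → right
(18,25,25): 18²+25² = 949 > 625 = 25² → acute
(110,106,91): 91²+106² = 19517 > 12100 = 110² → acute
2 of the 4 are right.

2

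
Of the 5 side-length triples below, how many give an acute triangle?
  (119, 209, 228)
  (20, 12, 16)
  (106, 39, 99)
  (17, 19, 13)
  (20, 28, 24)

4

(119,209,228): 119²+209² = 57842 > 51984 = 228² → acute
(20,12,16): 12²+16² = 400 = 20² → right
(106,39,99): 39²+99² = 11322 > 11236 = 106² → acute
(17,19,13): 13²+17² = 458 > 361 = 19² → acute
(20,28,24): 20²+24² = 976 > 784 = 28² → acute
4 of the 5 are acute.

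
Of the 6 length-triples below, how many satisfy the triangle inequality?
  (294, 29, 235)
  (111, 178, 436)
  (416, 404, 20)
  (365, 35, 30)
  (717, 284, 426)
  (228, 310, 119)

2

(29,235,294): 29+235 ≤ 294 → not valid
(111,178,436): 111+178 ≤ 436 → not valid
(20,404,416): 20+404 > 416 → valid
(30,35,365): 30+35 ≤ 365 → not valid
(284,426,717): 284+426 ≤ 717 → not valid
(119,228,310): 119+228 > 310 → valid
2 of the 6 triples form a triangle.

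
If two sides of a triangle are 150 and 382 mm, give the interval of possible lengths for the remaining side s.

By the triangle inequality, s must be less than 150 + 382 = 532 and greater than |150 − 382| = 232.

232 < s < 532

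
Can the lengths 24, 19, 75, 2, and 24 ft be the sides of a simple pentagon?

No

For a pentagon, each side must be shorter than the sum of the others.
Here the longest side is 75, but the remaining 4 sides sum to only 69.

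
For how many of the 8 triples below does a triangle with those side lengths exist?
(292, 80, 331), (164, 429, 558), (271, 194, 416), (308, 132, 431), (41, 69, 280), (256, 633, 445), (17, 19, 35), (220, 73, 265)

(80,292,331): 80+292 > 331 → valid
(164,429,558): 164+429 > 558 → valid
(194,271,416): 194+271 > 416 → valid
(132,308,431): 132+308 > 431 → valid
(41,69,280): 41+69 ≤ 280 → not valid
(256,445,633): 256+445 > 633 → valid
(17,19,35): 17+19 > 35 → valid
(73,220,265): 73+220 > 265 → valid
7 of the 8 triples form a triangle.

7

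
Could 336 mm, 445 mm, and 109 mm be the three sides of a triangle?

The two shorter sides sum to 445, exactly equal to the longest side 445.
That gives only a degenerate (flat) triangle — the inequality must be strict.

No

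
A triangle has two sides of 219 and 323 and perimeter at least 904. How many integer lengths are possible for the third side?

180

Triangle inequality: 104 < x < 542. Perimeter ≥ 904 gives x ≥ 904 − 219 − 323 = 362.
So 362 ≤ x < 542; integers 362 through 541: 180 values.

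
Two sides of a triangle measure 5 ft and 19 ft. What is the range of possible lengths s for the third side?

By the triangle inequality, s must be less than 5 + 19 = 24 and greater than |5 − 19| = 14.

14 < s < 24 (ft)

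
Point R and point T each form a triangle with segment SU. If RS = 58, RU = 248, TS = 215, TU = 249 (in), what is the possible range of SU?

From triangle RSU: |58 − 248| < SU < 58 + 248, i.e. 190 < SU < 306.
From triangle TSU: 34 < SU < 464.
Both must hold, so SU lies in the intersection.

190 < SU < 306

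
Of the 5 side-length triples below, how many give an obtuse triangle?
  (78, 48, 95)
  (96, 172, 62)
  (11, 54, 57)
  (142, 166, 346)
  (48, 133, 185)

(78,48,95): 48²+78² = 8388 < 9025 = 95² → obtuse
(96,172,62): 62+96 ≤ 172, not a triangle
(11,54,57): 11²+54² = 3037 < 3249 = 57² → obtuse
(142,166,346): 142+166 ≤ 346, not a triangle
(48,133,185): 48+133 ≤ 185, not a triangle
2 of the 5 are obtuse.

2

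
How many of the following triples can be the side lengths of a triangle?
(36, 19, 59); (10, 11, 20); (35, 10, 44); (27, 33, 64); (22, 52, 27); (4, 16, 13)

(19,36,59): 19+36 ≤ 59 → not valid
(10,11,20): 10+11 > 20 → valid
(10,35,44): 10+35 > 44 → valid
(27,33,64): 27+33 ≤ 64 → not valid
(22,27,52): 22+27 ≤ 52 → not valid
(4,13,16): 4+13 > 16 → valid
3 of the 6 triples form a triangle.

3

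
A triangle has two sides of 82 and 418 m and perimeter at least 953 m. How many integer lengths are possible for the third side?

47

Triangle inequality: 336 < x < 500. Perimeter ≥ 953 gives x ≥ 953 − 82 − 418 = 453.
So 453 ≤ x < 500; integers 453 through 499: 47 values.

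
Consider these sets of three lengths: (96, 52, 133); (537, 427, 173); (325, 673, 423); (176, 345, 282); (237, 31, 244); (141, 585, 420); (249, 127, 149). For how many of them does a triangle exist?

(52,96,133): 52+96 > 133 → valid
(173,427,537): 173+427 > 537 → valid
(325,423,673): 325+423 > 673 → valid
(176,282,345): 176+282 > 345 → valid
(31,237,244): 31+237 > 244 → valid
(141,420,585): 141+420 ≤ 585 → not valid
(127,149,249): 127+149 > 249 → valid
6 of the 7 triples form a triangle.

6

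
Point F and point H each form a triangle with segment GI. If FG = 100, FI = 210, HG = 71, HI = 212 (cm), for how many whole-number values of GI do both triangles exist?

From triangle FGI: 110 < GI < 310.
From triangle HGI: 141 < GI < 283.
Intersection: 141 < GI < 283, so integers 142 through 282: 141 values.

141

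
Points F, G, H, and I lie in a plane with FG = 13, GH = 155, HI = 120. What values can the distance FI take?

22 ≤ FI ≤ 288

The maximum is all hops collinear in one direction: 13 + 155 + 120 = 288.
The longest hop is 155; the others sum to 133. Folding the others back against it leaves at least 155 − 133 = 22.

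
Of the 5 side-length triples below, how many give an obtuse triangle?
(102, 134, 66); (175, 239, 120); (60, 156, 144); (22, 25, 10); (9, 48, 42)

4

(102,134,66): 66²+102² = 14760 < 17956 = 134² → obtuse
(175,239,120): 120²+175² = 45025 < 57121 = 239² → obtuse
(60,156,144): 60²+144² = 24336 = 156² → right
(22,25,10): 10²+22² = 584 < 625 = 25² → obtuse
(9,48,42): 9²+42² = 1845 < 2304 = 48² → obtuse
4 of the 5 are obtuse.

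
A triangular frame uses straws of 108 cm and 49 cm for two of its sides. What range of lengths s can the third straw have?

By the triangle inequality, s must be less than 108 + 49 = 157 and greater than |108 − 49| = 59.

59 < s < 157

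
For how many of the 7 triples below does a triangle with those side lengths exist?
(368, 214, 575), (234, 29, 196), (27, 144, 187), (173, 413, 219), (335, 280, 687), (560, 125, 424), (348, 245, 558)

2

(214,368,575): 214+368 > 575 → valid
(29,196,234): 29+196 ≤ 234 → not valid
(27,144,187): 27+144 ≤ 187 → not valid
(173,219,413): 173+219 ≤ 413 → not valid
(280,335,687): 280+335 ≤ 687 → not valid
(125,424,560): 125+424 ≤ 560 → not valid
(245,348,558): 245+348 > 558 → valid
2 of the 7 triples form a triangle.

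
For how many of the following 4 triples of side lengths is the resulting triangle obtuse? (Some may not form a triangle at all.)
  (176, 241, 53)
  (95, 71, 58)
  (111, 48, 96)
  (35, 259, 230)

3

(176,241,53): 53+176 ≤ 241, not a triangle
(95,71,58): 58²+71² = 8405 < 9025 = 95² → obtuse
(111,48,96): 48²+96² = 11520 < 12321 = 111² → obtuse
(35,259,230): 35²+230² = 54125 < 67081 = 259² → obtuse
3 of the 4 are obtuse.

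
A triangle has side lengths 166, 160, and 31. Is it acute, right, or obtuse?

Compare the square of the longest side to the sum of squares of the other two: 31² + 160² = 26561 < 27556 = 166².

obtuse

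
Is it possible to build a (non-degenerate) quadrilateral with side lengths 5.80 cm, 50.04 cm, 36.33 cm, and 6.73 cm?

For a quadrilateral, each side must be shorter than the sum of the others.
Here the longest side is 50.04, but the remaining 3 sides sum to only 48.86.

No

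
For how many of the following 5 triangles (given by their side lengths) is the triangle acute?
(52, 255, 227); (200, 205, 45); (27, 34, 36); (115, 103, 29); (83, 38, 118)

(52,255,227): 52²+227² = 54233 < 65025 = 255² → obtuse
(200,205,45): 45²+200² = 42025 = 205² → right
(27,34,36): 27²+34² = 1885 > 1296 = 36² → acute
(115,103,29): 29²+103² = 11450 < 13225 = 115² → obtuse
(83,38,118): 38²+83² = 8333 < 13924 = 118² → obtuse
1 of the 5 is acute.

1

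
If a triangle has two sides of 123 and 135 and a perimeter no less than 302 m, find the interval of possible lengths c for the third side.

Triangle inequality alone gives 12 < c < 258.
The perimeter condition gives c ≥ 302 − 123 − 135 = 44.
Intersecting the two: 44 ≤ c < 258.

44 ≤ c < 258 m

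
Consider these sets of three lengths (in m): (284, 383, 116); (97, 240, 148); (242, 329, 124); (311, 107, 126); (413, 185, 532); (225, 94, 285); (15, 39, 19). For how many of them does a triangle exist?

5

(116,284,383): 116+284 > 383 → valid
(97,148,240): 97+148 > 240 → valid
(124,242,329): 124+242 > 329 → valid
(107,126,311): 107+126 ≤ 311 → not valid
(185,413,532): 185+413 > 532 → valid
(94,225,285): 94+225 > 285 → valid
(15,19,39): 15+19 ≤ 39 → not valid
5 of the 7 triples form a triangle.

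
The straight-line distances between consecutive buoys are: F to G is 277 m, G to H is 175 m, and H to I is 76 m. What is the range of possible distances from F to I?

26 ≤ FI ≤ 528 m

The maximum is all hops collinear in one direction: 277 + 175 + 76 = 528.
The longest hop is 277; the others sum to 251. Folding the others back against it leaves at least 277 − 251 = 26.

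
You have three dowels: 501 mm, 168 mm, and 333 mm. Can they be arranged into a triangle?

No

The two shorter sides sum to 501, exactly equal to the longest side 501.
That gives only a degenerate (flat) triangle — the inequality must be strict.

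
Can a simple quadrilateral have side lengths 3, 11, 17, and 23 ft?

Yes

A quadrilateral exists iff every side is shorter than the sum of the others — equivalently, the longest side is less than the sum of the rest.
Longest side 23 < 31 (sum of the remaining 3), so yes.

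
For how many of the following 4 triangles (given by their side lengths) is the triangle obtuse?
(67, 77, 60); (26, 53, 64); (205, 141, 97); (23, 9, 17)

3

(67,77,60): 60²+67² = 8089 > 5929 = 77² → acute
(26,53,64): 26²+53² = 3485 < 4096 = 64² → obtuse
(205,141,97): 97²+141² = 29290 < 42025 = 205² → obtuse
(23,9,17): 9²+17² = 370 < 529 = 23² → obtuse
3 of the 4 are obtuse.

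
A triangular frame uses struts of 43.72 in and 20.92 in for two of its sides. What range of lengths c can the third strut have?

By the triangle inequality, c must be less than 43.72 + 20.92 = 64.64 and greater than |43.72 − 20.92| = 22.80.

22.80 < c < 64.64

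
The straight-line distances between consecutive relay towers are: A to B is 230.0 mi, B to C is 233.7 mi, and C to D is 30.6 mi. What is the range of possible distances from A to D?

0 ≤ AD ≤ 494.3 mi

The maximum is all hops collinear in one direction: 230.0 + 233.7 + 30.6 = 494.3.
The longest hop is 233.7; the others sum to 260.6. Since 233.7 ≤ 260.6, the path can fold back on itself completely, so the minimum distance is 0.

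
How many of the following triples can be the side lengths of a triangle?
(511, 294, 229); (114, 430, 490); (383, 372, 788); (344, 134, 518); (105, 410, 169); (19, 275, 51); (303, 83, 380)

3

(229,294,511): 229+294 > 511 → valid
(114,430,490): 114+430 > 490 → valid
(372,383,788): 372+383 ≤ 788 → not valid
(134,344,518): 134+344 ≤ 518 → not valid
(105,169,410): 105+169 ≤ 410 → not valid
(19,51,275): 19+51 ≤ 275 → not valid
(83,303,380): 83+303 > 380 → valid
3 of the 7 triples form a triangle.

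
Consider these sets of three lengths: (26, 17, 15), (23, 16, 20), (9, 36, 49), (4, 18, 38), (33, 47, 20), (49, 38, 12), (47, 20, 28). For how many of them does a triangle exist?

(15,17,26): 15+17 > 26 → valid
(16,20,23): 16+20 > 23 → valid
(9,36,49): 9+36 ≤ 49 → not valid
(4,18,38): 4+18 ≤ 38 → not valid
(20,33,47): 20+33 > 47 → valid
(12,38,49): 12+38 > 49 → valid
(20,28,47): 20+28 > 47 → valid
5 of the 7 triples form a triangle.

5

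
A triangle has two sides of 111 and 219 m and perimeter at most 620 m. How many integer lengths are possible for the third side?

182

Triangle inequality: 108 < x < 330. Perimeter ≤ 620 gives x ≤ 620 − 111 − 219 = 290.
So 108 < x ≤ 290; integers 109 through 290: 182 values.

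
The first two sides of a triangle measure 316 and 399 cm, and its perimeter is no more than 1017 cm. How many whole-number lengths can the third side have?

Triangle inequality: 83 < x < 715. Perimeter ≤ 1017 gives x ≤ 1017 − 316 − 399 = 302.
So 83 < x ≤ 302; integers 84 through 302: 219 values.

219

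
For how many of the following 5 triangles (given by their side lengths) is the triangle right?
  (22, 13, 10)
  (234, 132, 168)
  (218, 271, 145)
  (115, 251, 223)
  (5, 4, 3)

(22,13,10): 10²+13² = 269 < 484 = 22² → obtuse
(234,132,168): 132²+168² = 45648 < 54756 = 234² → obtuse
(218,271,145): 145²+218² = 68549 < 73441 = 271² → obtuse
(115,251,223): 115²+223² = 62954 < 63001 = 251² → obtuse
(5,4,3): 3²+4² = 25 = 5² → right
1 of the 5 is right.

1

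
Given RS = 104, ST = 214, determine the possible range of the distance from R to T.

By the triangle inequality, |104 − 214| ≤ RT ≤ 104 + 214.

110 ≤ RT ≤ 318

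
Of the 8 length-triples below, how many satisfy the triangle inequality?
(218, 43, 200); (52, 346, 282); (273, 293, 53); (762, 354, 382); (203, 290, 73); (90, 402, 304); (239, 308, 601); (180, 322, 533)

(43,200,218): 43+200 > 218 → valid
(52,282,346): 52+282 ≤ 346 → not valid
(53,273,293): 53+273 > 293 → valid
(354,382,762): 354+382 ≤ 762 → not valid
(73,203,290): 73+203 ≤ 290 → not valid
(90,304,402): 90+304 ≤ 402 → not valid
(239,308,601): 239+308 ≤ 601 → not valid
(180,322,533): 180+322 ≤ 533 → not valid
2 of the 8 triples form a triangle.

2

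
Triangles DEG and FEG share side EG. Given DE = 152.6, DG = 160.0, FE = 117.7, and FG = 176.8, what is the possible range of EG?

From triangle DEG: |152.6 − 160.0| < EG < 152.6 + 160.0, i.e. 7.4 < EG < 312.6.
From triangle FEG: 59.1 < EG < 294.5.
Both must hold, so EG lies in the intersection.

59.1 < EG < 294.5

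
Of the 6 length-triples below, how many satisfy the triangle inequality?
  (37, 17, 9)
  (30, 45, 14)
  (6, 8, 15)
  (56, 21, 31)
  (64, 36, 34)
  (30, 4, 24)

(9,17,37): 9+17 ≤ 37 → not valid
(14,30,45): 14+30 ≤ 45 → not valid
(6,8,15): 6+8 ≤ 15 → not valid
(21,31,56): 21+31 ≤ 56 → not valid
(34,36,64): 34+36 > 64 → valid
(4,24,30): 4+24 ≤ 30 → not valid
1 of the 6 triples forms a triangle.

1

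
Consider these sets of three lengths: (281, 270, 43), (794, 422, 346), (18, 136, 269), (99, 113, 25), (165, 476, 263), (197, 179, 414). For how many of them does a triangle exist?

2

(43,270,281): 43+270 > 281 → valid
(346,422,794): 346+422 ≤ 794 → not valid
(18,136,269): 18+136 ≤ 269 → not valid
(25,99,113): 25+99 > 113 → valid
(165,263,476): 165+263 ≤ 476 → not valid
(179,197,414): 179+197 ≤ 414 → not valid
2 of the 6 triples form a triangle.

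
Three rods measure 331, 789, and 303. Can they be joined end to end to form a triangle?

The longest side is 789, but the other two sum to only 634.
634 < 789, so the triangle inequality fails.

No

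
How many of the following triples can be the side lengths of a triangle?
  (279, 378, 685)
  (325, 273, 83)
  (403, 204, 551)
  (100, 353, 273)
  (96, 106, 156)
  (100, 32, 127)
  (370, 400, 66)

(279,378,685): 279+378 ≤ 685 → not valid
(83,273,325): 83+273 > 325 → valid
(204,403,551): 204+403 > 551 → valid
(100,273,353): 100+273 > 353 → valid
(96,106,156): 96+106 > 156 → valid
(32,100,127): 32+100 > 127 → valid
(66,370,400): 66+370 > 400 → valid
6 of the 7 triples form a triangle.

6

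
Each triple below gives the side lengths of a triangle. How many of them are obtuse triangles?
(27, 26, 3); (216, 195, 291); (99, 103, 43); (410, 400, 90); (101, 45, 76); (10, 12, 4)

(27,26,3): 3²+26² = 685 < 729 = 27² → obtuse
(216,195,291): 195²+216² = 84681 = 291² → right
(99,103,43): 43²+99² = 11650 > 10609 = 103² → acute
(410,400,90): 90²+400² = 168100 = 410² → right
(101,45,76): 45²+76² = 7801 < 10201 = 101² → obtuse
(10,12,4): 4²+10² = 116 < 144 = 12² → obtuse
3 of the 6 are obtuse.

3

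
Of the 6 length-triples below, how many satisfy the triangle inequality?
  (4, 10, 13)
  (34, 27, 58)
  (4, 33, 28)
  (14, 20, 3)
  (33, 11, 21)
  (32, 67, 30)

2

(4,10,13): 4+10 > 13 → valid
(27,34,58): 27+34 > 58 → valid
(4,28,33): 4+28 ≤ 33 → not valid
(3,14,20): 3+14 ≤ 20 → not valid
(11,21,33): 11+21 ≤ 33 → not valid
(30,32,67): 30+32 ≤ 67 → not valid
2 of the 6 triples form a triangle.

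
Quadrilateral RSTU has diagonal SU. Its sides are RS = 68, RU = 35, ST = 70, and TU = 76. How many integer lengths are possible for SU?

From triangle RSU: 33 < SU < 103.
From triangle TSU: 6 < SU < 146.
Intersection: 33 < SU < 103, so integers 34 through 102: 69 values.

69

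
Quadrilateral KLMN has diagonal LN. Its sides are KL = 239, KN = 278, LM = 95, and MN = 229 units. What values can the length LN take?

134 < LN < 324

From triangle KLN: |239 − 278| < LN < 239 + 278, i.e. 39 < LN < 517.
From triangle MLN: 134 < LN < 324.
Both must hold, so LN lies in the intersection.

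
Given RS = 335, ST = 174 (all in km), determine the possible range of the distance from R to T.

161 ≤ RT ≤ 509 km

By the triangle inequality, |335 − 174| ≤ RT ≤ 335 + 174.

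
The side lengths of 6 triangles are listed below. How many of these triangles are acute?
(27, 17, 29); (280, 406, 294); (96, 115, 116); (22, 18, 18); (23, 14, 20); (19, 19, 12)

5

(27,17,29): 17²+27² = 1018 > 841 = 29² → acute
(280,406,294): 280²+294² = 164836 = 406² → right
(96,115,116): 96²+115² = 22441 > 13456 = 116² → acute
(22,18,18): 18²+18² = 648 > 484 = 22² → acute
(23,14,20): 14²+20² = 596 > 529 = 23² → acute
(19,19,12): 12²+19² = 505 > 361 = 19² → acute
5 of the 6 are acute.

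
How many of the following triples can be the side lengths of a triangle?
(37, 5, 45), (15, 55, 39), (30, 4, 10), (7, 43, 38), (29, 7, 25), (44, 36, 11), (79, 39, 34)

3

(5,37,45): 5+37 ≤ 45 → not valid
(15,39,55): 15+39 ≤ 55 → not valid
(4,10,30): 4+10 ≤ 30 → not valid
(7,38,43): 7+38 > 43 → valid
(7,25,29): 7+25 > 29 → valid
(11,36,44): 11+36 > 44 → valid
(34,39,79): 34+39 ≤ 79 → not valid
3 of the 7 triples form a triangle.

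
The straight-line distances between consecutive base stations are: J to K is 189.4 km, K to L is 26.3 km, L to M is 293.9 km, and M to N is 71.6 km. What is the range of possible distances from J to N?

6.6 ≤ JN ≤ 581.2 km

The maximum is all hops collinear in one direction: 189.4 + 26.3 + 293.9 + 71.6 = 581.2.
The longest hop is 293.9; the others sum to 287.3. Folding the others back against it leaves at least 293.9 − 287.3 = 6.6.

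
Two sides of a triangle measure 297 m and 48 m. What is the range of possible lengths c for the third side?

249 < c < 345 (m)

By the triangle inequality, c must be less than 297 + 48 = 345 and greater than |297 − 48| = 249.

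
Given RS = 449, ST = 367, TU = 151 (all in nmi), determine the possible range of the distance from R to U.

0 ≤ RU ≤ 967 nmi

The maximum is all hops collinear in one direction: 449 + 367 + 151 = 967.
The longest hop is 449; the others sum to 518. Since 449 ≤ 518, the path can fold back on itself completely, so the minimum distance is 0.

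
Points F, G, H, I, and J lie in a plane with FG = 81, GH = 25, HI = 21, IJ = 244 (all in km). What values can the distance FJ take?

The maximum is all hops collinear in one direction: 81 + 25 + 21 + 244 = 371.
The longest hop is 244; the others sum to 127. Folding the others back against it leaves at least 244 − 127 = 117.

117 ≤ FJ ≤ 371 km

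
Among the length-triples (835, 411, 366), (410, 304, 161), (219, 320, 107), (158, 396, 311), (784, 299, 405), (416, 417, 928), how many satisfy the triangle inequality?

3

(366,411,835): 366+411 ≤ 835 → not valid
(161,304,410): 161+304 > 410 → valid
(107,219,320): 107+219 > 320 → valid
(158,311,396): 158+311 > 396 → valid
(299,405,784): 299+405 ≤ 784 → not valid
(416,417,928): 416+417 ≤ 928 → not valid
3 of the 6 triples form a triangle.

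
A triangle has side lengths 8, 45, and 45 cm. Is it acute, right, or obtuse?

Compare the square of the longest side to the sum of squares of the other two: 8² + 45² = 2089 > 2025 = 45².

acute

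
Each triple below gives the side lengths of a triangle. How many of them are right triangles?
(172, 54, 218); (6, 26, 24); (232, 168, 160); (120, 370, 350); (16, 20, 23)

2

(172,54,218): 54²+172² = 32500 < 47524 = 218² → obtuse
(6,26,24): 6²+24² = 612 < 676 = 26² → obtuse
(232,168,160): 160²+168² = 53824 = 232² → right
(120,370,350): 120²+350² = 136900 = 370² → right
(16,20,23): 16²+20² = 656 > 529 = 23² → acute
2 of the 5 are right.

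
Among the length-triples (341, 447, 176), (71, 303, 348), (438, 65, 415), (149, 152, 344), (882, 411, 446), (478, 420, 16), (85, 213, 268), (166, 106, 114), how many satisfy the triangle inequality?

(176,341,447): 176+341 > 447 → valid
(71,303,348): 71+303 > 348 → valid
(65,415,438): 65+415 > 438 → valid
(149,152,344): 149+152 ≤ 344 → not valid
(411,446,882): 411+446 ≤ 882 → not valid
(16,420,478): 16+420 ≤ 478 → not valid
(85,213,268): 85+213 > 268 → valid
(106,114,166): 106+114 > 166 → valid
5 of the 8 triples form a triangle.

5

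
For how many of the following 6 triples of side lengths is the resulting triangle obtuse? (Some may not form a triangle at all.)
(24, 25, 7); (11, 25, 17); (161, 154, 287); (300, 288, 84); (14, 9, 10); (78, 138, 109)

4

(24,25,7): 7²+24² = 625 = 25² → right
(11,25,17): 11²+17² = 410 < 625 = 25² → obtuse
(161,154,287): 154²+161² = 49637 < 82369 = 287² → obtuse
(300,288,84): 84²+288² = 90000 = 300² → right
(14,9,10): 9²+10² = 181 < 196 = 14² → obtuse
(78,138,109): 78²+109² = 17965 < 19044 = 138² → obtuse
4 of the 6 are obtuse.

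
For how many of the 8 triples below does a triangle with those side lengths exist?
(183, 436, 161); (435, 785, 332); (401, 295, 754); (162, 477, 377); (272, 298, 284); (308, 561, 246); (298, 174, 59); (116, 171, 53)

2

(161,183,436): 161+183 ≤ 436 → not valid
(332,435,785): 332+435 ≤ 785 → not valid
(295,401,754): 295+401 ≤ 754 → not valid
(162,377,477): 162+377 > 477 → valid
(272,284,298): 272+284 > 298 → valid
(246,308,561): 246+308 ≤ 561 → not valid
(59,174,298): 59+174 ≤ 298 → not valid
(53,116,171): 53+116 ≤ 171 → not valid
2 of the 8 triples form a triangle.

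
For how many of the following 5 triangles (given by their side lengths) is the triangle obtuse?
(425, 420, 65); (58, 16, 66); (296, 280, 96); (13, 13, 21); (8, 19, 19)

(425,420,65): 65²+420² = 180625 = 425² → right
(58,16,66): 16²+58² = 3620 < 4356 = 66² → obtuse
(296,280,96): 96²+280² = 87616 = 296² → right
(13,13,21): 13²+13² = 338 < 441 = 21² → obtuse
(8,19,19): 8²+19² = 425 > 361 = 19² → acute
2 of the 5 are obtuse.

2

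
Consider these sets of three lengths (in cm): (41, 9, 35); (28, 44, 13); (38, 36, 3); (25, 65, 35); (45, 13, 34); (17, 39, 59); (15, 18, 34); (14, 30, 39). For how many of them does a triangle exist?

4

(9,35,41): 9+35 > 41 → valid
(13,28,44): 13+28 ≤ 44 → not valid
(3,36,38): 3+36 > 38 → valid
(25,35,65): 25+35 ≤ 65 → not valid
(13,34,45): 13+34 > 45 → valid
(17,39,59): 17+39 ≤ 59 → not valid
(15,18,34): 15+18 ≤ 34 → not valid
(14,30,39): 14+30 > 39 → valid
4 of the 8 triples form a triangle.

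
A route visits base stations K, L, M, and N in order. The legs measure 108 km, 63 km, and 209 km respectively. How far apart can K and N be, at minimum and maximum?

The maximum is all hops collinear in one direction: 108 + 63 + 209 = 380.
The longest hop is 209; the others sum to 171. Folding the others back against it leaves at least 209 − 171 = 38.

38 ≤ KN ≤ 380 km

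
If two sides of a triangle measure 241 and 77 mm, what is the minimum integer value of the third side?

165

The third side must be strictly greater than |241 − 77| = 164.
The smallest integer above 164 is 165.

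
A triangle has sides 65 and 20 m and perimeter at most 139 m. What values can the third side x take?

Triangle inequality alone gives 45 < x < 85.
The perimeter condition gives x ≤ 139 − 65 − 20 = 54.
Intersecting the two: 45 < x ≤ 54.

45 < x ≤ 54 m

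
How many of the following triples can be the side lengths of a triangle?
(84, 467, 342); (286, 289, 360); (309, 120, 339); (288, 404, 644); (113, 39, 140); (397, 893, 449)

4

(84,342,467): 84+342 ≤ 467 → not valid
(286,289,360): 286+289 > 360 → valid
(120,309,339): 120+309 > 339 → valid
(288,404,644): 288+404 > 644 → valid
(39,113,140): 39+113 > 140 → valid
(397,449,893): 397+449 ≤ 893 → not valid
4 of the 6 triples form a triangle.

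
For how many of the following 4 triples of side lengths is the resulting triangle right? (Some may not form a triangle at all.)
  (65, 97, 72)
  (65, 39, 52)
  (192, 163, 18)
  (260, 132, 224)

3

(65,97,72): 65²+72² = 9409 = 97² → right
(65,39,52): 39²+52² = 4225 = 65² → right
(192,163,18): 18+163 ≤ 192, not a triangle
(260,132,224): 132²+224² = 67600 = 260² → right
3 of the 4 are right.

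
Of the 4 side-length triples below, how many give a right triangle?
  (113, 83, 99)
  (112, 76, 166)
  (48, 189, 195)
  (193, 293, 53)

1

(113,83,99): 83²+99² = 16690 > 12769 = 113² → acute
(112,76,166): 76²+112² = 18320 < 27556 = 166² → obtuse
(48,189,195): 48²+189² = 38025 = 195² → right
(193,293,53): 53+193 ≤ 293, not a triangle
1 of the 4 is right.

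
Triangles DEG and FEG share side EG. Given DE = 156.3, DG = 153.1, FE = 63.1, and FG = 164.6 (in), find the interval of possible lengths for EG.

101.5 < EG < 227.7

From triangle DEG: |156.3 − 153.1| < EG < 156.3 + 153.1, i.e. 3.2 < EG < 309.4.
From triangle FEG: 101.5 < EG < 227.7.
Both must hold, so EG lies in the intersection.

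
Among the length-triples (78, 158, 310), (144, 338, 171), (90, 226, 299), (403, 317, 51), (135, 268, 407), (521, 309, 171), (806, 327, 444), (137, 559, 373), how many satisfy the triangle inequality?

1

(78,158,310): 78+158 ≤ 310 → not valid
(144,171,338): 144+171 ≤ 338 → not valid
(90,226,299): 90+226 > 299 → valid
(51,317,403): 51+317 ≤ 403 → not valid
(135,268,407): 135+268 ≤ 407 → not valid
(171,309,521): 171+309 ≤ 521 → not valid
(327,444,806): 327+444 ≤ 806 → not valid
(137,373,559): 137+373 ≤ 559 → not valid
1 of the 8 triples forms a triangle.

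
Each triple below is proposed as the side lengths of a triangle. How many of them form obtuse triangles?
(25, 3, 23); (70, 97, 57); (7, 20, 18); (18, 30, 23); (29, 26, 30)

4

(25,3,23): 3²+23² = 538 < 625 = 25² → obtuse
(70,97,57): 57²+70² = 8149 < 9409 = 97² → obtuse
(7,20,18): 7²+18² = 373 < 400 = 20² → obtuse
(18,30,23): 18²+23² = 853 < 900 = 30² → obtuse
(29,26,30): 26²+29² = 1517 > 900 = 30² → acute
4 of the 5 are obtuse.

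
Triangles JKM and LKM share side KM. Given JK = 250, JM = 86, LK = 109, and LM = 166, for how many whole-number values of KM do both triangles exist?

From triangle JKM: 164 < KM < 336.
From triangle LKM: 57 < KM < 275.
Intersection: 164 < KM < 275, so integers 165 through 274: 110 values.

110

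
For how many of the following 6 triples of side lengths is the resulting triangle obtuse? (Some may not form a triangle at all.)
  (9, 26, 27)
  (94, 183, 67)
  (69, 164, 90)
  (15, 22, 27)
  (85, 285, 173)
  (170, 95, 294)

1

(9,26,27): 9²+26² = 757 > 729 = 27² → acute
(94,183,67): 67+94 ≤ 183, not a triangle
(69,164,90): 69+90 ≤ 164, not a triangle
(15,22,27): 15²+22² = 709 < 729 = 27² → obtuse
(85,285,173): 85+173 ≤ 285, not a triangle
(170,95,294): 95+170 ≤ 294, not a triangle
1 of the 6 is obtuse.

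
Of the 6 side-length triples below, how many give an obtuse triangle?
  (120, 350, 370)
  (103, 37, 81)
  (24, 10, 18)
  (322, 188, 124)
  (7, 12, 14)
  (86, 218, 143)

4

(120,350,370): 120²+350² = 136900 = 370² → right
(103,37,81): 37²+81² = 7930 < 10609 = 103² → obtuse
(24,10,18): 10²+18² = 424 < 576 = 24² → obtuse
(322,188,124): 124+188 ≤ 322, not a triangle
(7,12,14): 7²+12² = 193 < 196 = 14² → obtuse
(86,218,143): 86²+143² = 27845 < 47524 = 218² → obtuse
4 of the 6 are obtuse.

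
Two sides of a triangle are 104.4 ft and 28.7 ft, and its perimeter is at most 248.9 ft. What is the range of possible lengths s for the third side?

75.7 < s ≤ 115.8 ft

Triangle inequality alone gives 75.7 < s < 133.1.
The perimeter condition gives s ≤ 248.9 − 104.4 − 28.7 = 115.8.
Intersecting the two: 75.7 < s ≤ 115.8.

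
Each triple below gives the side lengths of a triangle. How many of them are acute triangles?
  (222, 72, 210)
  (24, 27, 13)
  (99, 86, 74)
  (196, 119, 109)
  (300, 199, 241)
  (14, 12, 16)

4

(222,72,210): 72²+210² = 49284 = 222² → right
(24,27,13): 13²+24² = 745 > 729 = 27² → acute
(99,86,74): 74²+86² = 12872 > 9801 = 99² → acute
(196,119,109): 109²+119² = 26042 < 38416 = 196² → obtuse
(300,199,241): 199²+241² = 97682 > 90000 = 300² → acute
(14,12,16): 12²+14² = 340 > 256 = 16² → acute
4 of the 6 are acute.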